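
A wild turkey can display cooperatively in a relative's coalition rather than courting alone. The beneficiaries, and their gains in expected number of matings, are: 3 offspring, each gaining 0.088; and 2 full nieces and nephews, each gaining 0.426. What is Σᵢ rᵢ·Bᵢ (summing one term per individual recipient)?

r to an offspring = 1/2 (one parent–offspring link: r = (1/2)^1 = 1/2).
r to a full niece or nephew = 1/4 (full aunt/uncle↔niece/nephew: two paths of length 3 through the shared grandparent pair: r = 2·(1/2)^3 = 1/4).
Summing one r·B term per recipient: 3·0.5·0.088 + 2·0.25·0.426 = 0.345.

0.345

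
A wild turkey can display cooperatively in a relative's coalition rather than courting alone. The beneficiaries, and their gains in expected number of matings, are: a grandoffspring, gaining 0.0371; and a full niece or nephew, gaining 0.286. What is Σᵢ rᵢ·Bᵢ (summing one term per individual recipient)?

r to a grandoffspring = 0.25 (two parent–offspring links: r = (1/2)^2 = 1/4).
r to a full niece or nephew = 0.25 (full aunt/uncle↔niece/nephew: two paths of length 3 through the shared grandparent pair: r = 2·(1/2)^3 = 1/4).
Summing one r·B term per recipient: 1·0.25·0.0371 + 1·0.25·0.286 = 0.080775.

0.080775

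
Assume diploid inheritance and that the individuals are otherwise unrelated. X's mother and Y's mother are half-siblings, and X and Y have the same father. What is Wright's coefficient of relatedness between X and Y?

Independent pedigree routes through distinct common ancestors add.
X and Y are related in two ways: half first cousins through their mothers (r = 1/16) and half-sibs through their shared father (r = 1/4).
r = 1/16 + 1/4 = 0.3125.

0.3125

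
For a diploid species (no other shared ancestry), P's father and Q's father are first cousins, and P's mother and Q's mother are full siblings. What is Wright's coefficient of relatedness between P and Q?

With two independent routes of shared ancestry, r is the sum of the two contributions.
P and Q are related in two ways: second cousins through their fathers (r = 1/32) and first cousins through their mothers (r = 1/8).
r = 1/32 + 1/8 = 5/32 = 0.15625.

0.15625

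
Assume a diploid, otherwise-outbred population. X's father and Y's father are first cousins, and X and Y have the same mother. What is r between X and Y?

Wright's path rule: contributions from independent ancestry routes add.
X and Y are related in two ways: second cousins through their fathers (r = 1/32) and half-sibs through their shared mother (r = 1/4).
r = 1/32 + 1/4 = 0.28125.

0.28125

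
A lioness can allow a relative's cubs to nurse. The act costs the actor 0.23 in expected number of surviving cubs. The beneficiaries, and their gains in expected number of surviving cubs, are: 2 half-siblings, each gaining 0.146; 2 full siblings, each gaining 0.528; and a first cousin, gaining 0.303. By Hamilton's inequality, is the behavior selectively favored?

Hamilton's rule: the trait is favored when the sum of r·B over every recipient exceeds the actor's cost C.
r to a half-sibling = 0.25 (half-sibs share one parent — one path of length 2: r = (1/2)^2 = 1/4).
r to a full sibling = 0.5 (full sibs share both parents — two paths of length 2: r = 2·(1/2)^2 = 1/2).
r to a first cousin = 1/8 (first cousins share one grandparent pair — two paths of length 4: r = 2·(1/2)^4 = 1/8).
Summing one r·B term per recipient: 2·0.25·0.146 + 2·0.5·0.528 + 1·0.125·0.303 = 0.638875.
0.638875 > 0.23: the indirect benefit exceeds the cost.

Yes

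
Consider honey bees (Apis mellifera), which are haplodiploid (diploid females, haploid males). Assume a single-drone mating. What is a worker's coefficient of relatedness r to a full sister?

0.75

Haplodiploid full sisters inherit their father's entire haploid genome identically (contributing 1/2) and on average half of their mother's contribution (1/2 · 1/2 = 1/4); r = 1/2 + 1/4 = 3/4.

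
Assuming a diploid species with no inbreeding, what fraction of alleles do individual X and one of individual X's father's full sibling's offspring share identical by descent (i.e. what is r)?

0.125

Each parent–offspring link contributes a factor of 1/2, and independent paths through distinct common ancestors add.
First cousins share one grandparent pair — two paths of length 4: r = 2·(1/2)^4 = 1/8.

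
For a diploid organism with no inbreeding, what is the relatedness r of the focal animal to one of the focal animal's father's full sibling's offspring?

0.125

Each parent–offspring link contributes a factor of 1/2, and independent paths through distinct common ancestors add.
First cousins share one grandparent pair — two paths of length 4: r = 2·(1/2)^4 = 1/8.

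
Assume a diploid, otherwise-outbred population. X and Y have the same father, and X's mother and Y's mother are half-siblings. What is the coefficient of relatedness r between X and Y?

Independent pedigree routes through distinct common ancestors add.
X and Y are related in two ways: half-sibs through their shared father (r = 1/4) and half first cousins through their mothers (r = 1/16).
r = 1/4 + 1/16 = 5/16 = 0.3125.

0.3125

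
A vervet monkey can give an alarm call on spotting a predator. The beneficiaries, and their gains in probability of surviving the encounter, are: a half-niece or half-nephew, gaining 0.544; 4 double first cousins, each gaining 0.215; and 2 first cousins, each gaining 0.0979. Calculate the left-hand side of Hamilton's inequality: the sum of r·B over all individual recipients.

0.307475

r to a half-niece or half-nephew = 1/8 (half-aunt/uncle↔niece/nephew: one path of length 3: r = (1/2)^3 = 1/8).
r to a double first cousin = 0.25 (double first cousins share both grandparent pairs — four paths of length 4: r = 4·(1/2)^4 = 1/4).
r to a first cousin = 0.125 (first cousins share one grandparent pair — two paths of length 4: r = 2·(1/2)^4 = 1/8).
Summing one r·B term per recipient: 1·0.125·0.544 + 4·0.25·0.215 + 2·0.125·0.0979 = 0.307475.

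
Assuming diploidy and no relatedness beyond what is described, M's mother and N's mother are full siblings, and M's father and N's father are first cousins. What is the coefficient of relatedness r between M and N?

Independent pedigree routes through distinct common ancestors add.
M and N are related in two ways: first cousins through their mothers (r = 1/8) and second cousins through their fathers (r = 1/32).
r = 1/8 + 1/32 = 5/32 = 0.15625.

0.15625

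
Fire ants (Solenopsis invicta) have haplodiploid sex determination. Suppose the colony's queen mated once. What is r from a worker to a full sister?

0.75

Haplodiploid full sisters inherit their father's entire haploid genome identically (contributing 1/2) and on average half of their mother's contribution (1/2 · 1/2 = 1/4); r = 1/2 + 1/4 = 3/4.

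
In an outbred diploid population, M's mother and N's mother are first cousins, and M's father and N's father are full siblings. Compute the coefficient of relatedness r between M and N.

Independent pedigree routes through distinct common ancestors add.
M and N are related in two ways: second cousins through their mothers (r = 1/32) and first cousins through their fathers (r = 1/8).
r = 1/32 + 1/8 = 5/32 = 0.15625.

0.15625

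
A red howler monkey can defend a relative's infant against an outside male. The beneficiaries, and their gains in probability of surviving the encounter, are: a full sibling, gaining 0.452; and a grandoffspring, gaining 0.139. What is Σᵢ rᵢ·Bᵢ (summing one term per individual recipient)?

r to a full sibling = 1/2 (full sibs share both parents — two paths of length 2: r = 2·(1/2)^2 = 1/2).
r to a grandoffspring = 1/4 (two parent–offspring links: r = (1/2)^2 = 1/4).
Summing one r·B term per recipient: 1·0.5·0.452 + 1·0.25·0.139 = 0.26075.

0.26075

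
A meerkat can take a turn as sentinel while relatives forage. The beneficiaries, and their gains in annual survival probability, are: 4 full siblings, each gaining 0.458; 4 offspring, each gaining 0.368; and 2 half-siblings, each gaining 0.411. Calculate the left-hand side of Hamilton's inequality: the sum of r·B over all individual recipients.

r to a full sibling = 0.5 (full sibs share both parents — two paths of length 2: r = 2·(1/2)^2 = 1/2).
r to an offspring = 0.5 (one parent–offspring link: r = (1/2)^1 = 1/2).
r to a half-sibling = 1/4 (half-sibs share one parent — one path of length 2: r = (1/2)^2 = 1/4).
Summing one r·B term per recipient: 4·0.5·0.458 + 4·0.5·0.368 + 2·0.25·0.411 = 1.8575.

1.8575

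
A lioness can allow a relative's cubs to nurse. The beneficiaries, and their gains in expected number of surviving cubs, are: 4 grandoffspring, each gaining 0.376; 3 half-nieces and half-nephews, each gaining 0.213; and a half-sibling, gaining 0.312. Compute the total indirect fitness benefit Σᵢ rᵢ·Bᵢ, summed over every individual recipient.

0.533875

r to a grandoffspring = 0.25 (two parent–offspring links: r = (1/2)^2 = 1/4).
r to a half-niece or half-nephew = 0.125 (half-aunt/uncle↔niece/nephew: one path of length 3: r = (1/2)^3 = 1/8).
r to a half-sibling = 0.25 (half-sibs share one parent — one path of length 2: r = (1/2)^2 = 1/4).
Summing one r·B term per recipient: 4·0.25·0.376 + 3·0.125·0.213 + 1·0.25·0.312 = 0.533875.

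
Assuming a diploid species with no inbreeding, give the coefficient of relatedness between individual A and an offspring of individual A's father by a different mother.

Each parent–offspring link contributes a factor of 1/2, and independent paths through distinct common ancestors add.
Half-sibs share one parent — one path of length 2: r = (1/2)^2 = 1/4.

0.25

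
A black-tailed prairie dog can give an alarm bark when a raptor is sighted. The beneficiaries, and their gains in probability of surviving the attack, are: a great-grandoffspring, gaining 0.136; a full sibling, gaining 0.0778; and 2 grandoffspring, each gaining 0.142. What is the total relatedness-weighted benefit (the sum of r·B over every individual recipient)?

r to a great-grandoffspring = 1/8 (three parent–offspring links: r = (1/2)^3 = 1/8).
r to a full sibling = 1/2 (full sibs share both parents — two paths of length 2: r = 2·(1/2)^2 = 1/2).
r to a grandoffspring = 1/4 (two parent–offspring links: r = (1/2)^2 = 1/4).
Summing one r·B term per recipient: 1·0.125·0.136 + 1·0.5·0.0778 + 2·0.25·0.142 = 0.1269.

0.1269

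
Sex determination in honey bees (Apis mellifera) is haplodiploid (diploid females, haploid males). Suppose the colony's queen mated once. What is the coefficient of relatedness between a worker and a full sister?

Haplodiploid full sisters inherit their father's entire haploid genome identically (contributing 1/2) and on average half of their mother's contribution (1/2 · 1/2 = 1/4); r = 1/2 + 1/4 = 3/4.

0.75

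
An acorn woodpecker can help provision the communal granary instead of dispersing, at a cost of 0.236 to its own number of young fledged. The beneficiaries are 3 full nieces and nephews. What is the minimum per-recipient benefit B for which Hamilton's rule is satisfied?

0.3147

r to a full niece or nephew = 0.25 (full aunt/uncle↔niece/nephew: two paths of length 3 through the shared grandparent pair: r = 2·(1/2)^3 = 1/4).
Hamilton's rule with n recipients of equal r: n·r·B > C, so B > C/(n·r) = 0.236/(3·0.25) = 0.3147.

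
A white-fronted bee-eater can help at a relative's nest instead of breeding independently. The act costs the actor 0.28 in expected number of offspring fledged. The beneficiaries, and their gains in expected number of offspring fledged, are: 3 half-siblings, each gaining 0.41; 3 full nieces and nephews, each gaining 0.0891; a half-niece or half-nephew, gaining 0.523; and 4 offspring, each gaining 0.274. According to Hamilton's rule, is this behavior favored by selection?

Yes

Hamilton's rule: the trait is favored when the sum of r·B over every recipient exceeds the actor's cost C.
r to a half-sibling = 1/4 (half-sibs share one parent — one path of length 2: r = (1/2)^2 = 1/4).
r to a full niece or nephew = 1/4 (full aunt/uncle↔niece/nephew: two paths of length 3 through the shared grandparent pair: r = 2·(1/2)^3 = 1/4).
r to a half-niece or half-nephew = 1/8 (half-aunt/uncle↔niece/nephew: one path of length 3: r = (1/2)^3 = 1/8).
r to an offspring = 1/2 (one parent–offspring link: r = (1/2)^1 = 1/2).
Summing one r·B term per recipient: 3·0.25·0.41 + 3·0.25·0.0891 + 1·0.125·0.523 + 4·0.5·0.274 = 0.9877.
0.9877 > 0.28: the indirect benefit exceeds the cost.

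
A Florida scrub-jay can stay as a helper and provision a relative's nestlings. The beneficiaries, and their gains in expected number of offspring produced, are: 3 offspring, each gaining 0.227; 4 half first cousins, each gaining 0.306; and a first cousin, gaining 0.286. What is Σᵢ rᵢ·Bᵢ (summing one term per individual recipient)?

0.45275

r to an offspring = 0.5 (one parent–offspring link: r = (1/2)^1 = 1/2).
r to a half first cousin = 1/16 (half first cousins share one grandparent — one path of length 4: r = (1/2)^4 = 1/16).
r to a first cousin = 0.125 (first cousins share one grandparent pair — two paths of length 4: r = 2·(1/2)^4 = 1/8).
Summing one r·B term per recipient: 3·0.5·0.227 + 4·0.0625·0.306 + 1·0.125·0.286 = 0.45275.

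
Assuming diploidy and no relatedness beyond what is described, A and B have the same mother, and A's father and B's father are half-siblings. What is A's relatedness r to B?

Independent pedigree routes through distinct common ancestors add.
A and B are related in two ways: half-sibs through their shared mother (r = 1/4) and half first cousins through their fathers (r = 1/16).
r = 1/4 + 1/16 = 0.3125.

0.3125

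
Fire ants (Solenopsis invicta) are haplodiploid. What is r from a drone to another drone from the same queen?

Haploid brothers each carry a random half of the queen's diploid genome, so on average they share half: r = 1/2.

0.5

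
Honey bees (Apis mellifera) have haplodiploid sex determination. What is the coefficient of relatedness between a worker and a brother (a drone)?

0.25

Her haploid brother carries none of their father's genes and a random half of their mother's genome; that half matches the maternal half of her own genome with probability 1/2: r = 1/2 · 1/2 = 1/4.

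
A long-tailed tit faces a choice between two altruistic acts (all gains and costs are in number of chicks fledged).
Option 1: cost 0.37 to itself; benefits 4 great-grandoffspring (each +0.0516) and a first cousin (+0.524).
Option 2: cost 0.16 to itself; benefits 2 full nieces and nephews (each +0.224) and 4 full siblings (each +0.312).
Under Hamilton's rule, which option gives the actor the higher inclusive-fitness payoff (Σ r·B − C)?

Option 1: r to a great-grandoffspring = 0.125.
Option 1: r to a first cousin = 0.125.
Option 1: Σ r·B − C = (4·0.125·0.0516 + 1·0.125·0.524) − 0.37 = -0.2787.
Option 2: r to a full niece or nephew = 0.25.
Option 2: r to a full sibling = 0.5.
Option 2: Σ r·B − C = (2·0.25·0.224 + 4·0.5·0.312) − 0.16 = 0.576.
Option 2 has the higher net inclusive-fitness payoff.

Option 2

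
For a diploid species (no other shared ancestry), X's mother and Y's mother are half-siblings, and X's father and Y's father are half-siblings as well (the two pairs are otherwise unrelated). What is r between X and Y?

0.125

With two independent routes of shared ancestry, r is the sum of the two contributions.
X and Y are related in two ways: half first cousins through their mothers (r = 1/16) and half first cousins through their fathers (r = 1/16).
r = 1/16 + 1/16 = 1/8 = 0.125.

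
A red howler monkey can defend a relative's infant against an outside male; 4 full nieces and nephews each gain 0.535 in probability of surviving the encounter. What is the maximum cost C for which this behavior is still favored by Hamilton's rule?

0.535

r to a full niece or nephew = 0.25 (full aunt/uncle↔niece/nephew: two paths of length 3 through the shared grandparent pair: r = 2·(1/2)^3 = 1/4).
Hamilton's rule: n·r·B > C, so the trait is favored while C < n·r·B = 4·0.25·0.535 = 0.535.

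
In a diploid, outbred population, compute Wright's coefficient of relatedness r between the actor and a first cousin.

0.125

First cousins share one grandparent pair — two paths of length 4: r = 2·(1/2)^4 = 1/8.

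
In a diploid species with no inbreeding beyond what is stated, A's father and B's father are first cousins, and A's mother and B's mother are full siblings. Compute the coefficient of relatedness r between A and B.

0.15625

Relatedness sums over independent paths through distinct common ancestors.
A and B are related in two ways: second cousins through their fathers (r = 1/32) and first cousins through their mothers (r = 1/8).
r = 1/32 + 1/8 = 0.15625.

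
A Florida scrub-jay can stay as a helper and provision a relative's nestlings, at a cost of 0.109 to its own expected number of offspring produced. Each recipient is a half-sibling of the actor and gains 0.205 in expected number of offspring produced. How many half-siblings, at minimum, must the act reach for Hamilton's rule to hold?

3

r to a half-sibling = 1/4 (half-sibs share one parent — one path of length 2: r = (1/2)^2 = 1/4).
Hamilton's rule: n·r·B > C  ⇒  n > C/(r·B) = 0.109/(0.25·0.205) = 2.127.
The smallest integer exceeding 2.127 is 3.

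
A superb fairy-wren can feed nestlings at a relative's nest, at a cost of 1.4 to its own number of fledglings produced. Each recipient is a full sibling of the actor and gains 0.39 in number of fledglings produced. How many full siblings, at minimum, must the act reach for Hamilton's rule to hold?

r to a full sibling = 0.5 (full sibs share both parents — two paths of length 2: r = 2·(1/2)^2 = 1/2).
Hamilton's rule: n·r·B > C  ⇒  n > C/(r·B) = 1.4/(0.5·0.39) = 7.179.
The smallest integer exceeding 7.179 is 8.

8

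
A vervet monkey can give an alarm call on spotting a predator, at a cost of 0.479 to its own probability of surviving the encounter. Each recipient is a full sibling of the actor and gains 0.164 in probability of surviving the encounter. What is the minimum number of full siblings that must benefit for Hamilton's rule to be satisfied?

r to a full sibling = 0.5 (full sibs share both parents — two paths of length 2: r = 2·(1/2)^2 = 1/2).
Hamilton's rule: n·r·B > C  ⇒  n > C/(r·B) = 0.479/(0.5·0.164) = 5.841.
The smallest integer exceeding 5.841 is 6.

6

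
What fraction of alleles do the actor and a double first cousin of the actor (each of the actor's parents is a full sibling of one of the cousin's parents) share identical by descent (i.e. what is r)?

Each parent–offspring link contributes a factor of 1/2, and independent paths through distinct common ancestors add.
Double first cousins share both grandparent pairs — four paths of length 4: r = 4·(1/2)^4 = 1/4.

0.25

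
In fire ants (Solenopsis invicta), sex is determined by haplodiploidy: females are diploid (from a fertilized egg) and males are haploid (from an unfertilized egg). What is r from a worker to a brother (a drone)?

Her haploid brother carries none of their father's genes and a random half of their mother's genome; that half matches the maternal half of her own genome with probability 1/2: r = 1/2 · 1/2 = 1/4.

0.25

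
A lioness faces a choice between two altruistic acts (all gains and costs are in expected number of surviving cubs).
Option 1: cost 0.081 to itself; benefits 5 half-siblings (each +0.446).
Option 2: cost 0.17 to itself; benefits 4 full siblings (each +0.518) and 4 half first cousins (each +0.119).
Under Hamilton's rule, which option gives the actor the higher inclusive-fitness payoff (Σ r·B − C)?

Option 1: r to a half-sibling = 0.25.
Option 1: Σ r·B − C = (5·0.25·0.446) − 0.081 = 0.4765.
Option 2: r to a full sibling = 0.5.
Option 2: r to a half first cousin = 0.0625.
Option 2: Σ r·B − C = (4·0.5·0.518 + 4·0.0625·0.119) − 0.17 = 0.89575.
Option 2 has the higher net inclusive-fitness payoff.

Option 2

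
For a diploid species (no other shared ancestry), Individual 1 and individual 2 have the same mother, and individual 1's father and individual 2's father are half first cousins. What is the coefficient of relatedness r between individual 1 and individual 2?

0.265625

Relatedness sums over independent paths through distinct common ancestors.
Individual 1 and individual 2 are related in two ways: half-sibs through their shared mother (r = 1/4) and half second cousins through their fathers (r = 1/64).
r = 1/4 + 1/64 = 0.265625.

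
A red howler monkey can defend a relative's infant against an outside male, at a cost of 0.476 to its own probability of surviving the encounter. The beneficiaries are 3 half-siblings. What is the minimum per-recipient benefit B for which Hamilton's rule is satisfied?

0.6347

r to a half-sibling = 1/4 (half-sibs share one parent — one path of length 2: r = (1/2)^2 = 1/4).
Hamilton's rule with n recipients of equal r: n·r·B > C, so B > C/(n·r) = 0.476/(3·0.25) = 0.6347.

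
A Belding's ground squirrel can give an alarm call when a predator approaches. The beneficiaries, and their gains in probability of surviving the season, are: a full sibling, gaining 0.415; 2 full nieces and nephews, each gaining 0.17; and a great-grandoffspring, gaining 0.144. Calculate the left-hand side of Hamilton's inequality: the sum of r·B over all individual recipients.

r to a full sibling = 0.5 (full sibs share both parents — two paths of length 2: r = 2·(1/2)^2 = 1/2).
r to a full niece or nephew = 0.25 (full aunt/uncle↔niece/nephew: two paths of length 3 through the shared grandparent pair: r = 2·(1/2)^3 = 1/4).
r to a great-grandoffspring = 1/8 (three parent–offspring links: r = (1/2)^3 = 1/8).
Summing one r·B term per recipient: 1·0.5·0.415 + 2·0.25·0.17 + 1·0.125·0.144 = 0.3105.

0.3105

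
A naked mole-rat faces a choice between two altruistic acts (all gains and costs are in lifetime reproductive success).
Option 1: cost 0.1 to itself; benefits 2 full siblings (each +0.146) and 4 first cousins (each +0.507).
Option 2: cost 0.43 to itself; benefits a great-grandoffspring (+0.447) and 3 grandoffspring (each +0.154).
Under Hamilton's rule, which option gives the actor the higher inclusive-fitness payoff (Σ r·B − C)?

Option 1

Option 1: r to a full sibling = 0.5.
Option 1: r to a first cousin = 0.125.
Option 1: Σ r·B − C = (2·0.5·0.146 + 4·0.125·0.507) − 0.1 = 0.2995.
Option 2: r to a great-grandoffspring = 0.125.
Option 2: r to a grandoffspring = 0.25.
Option 2: Σ r·B − C = (1·0.125·0.447 + 3·0.25·0.154) − 0.43 = -0.258625.
Option 1 has the higher net inclusive-fitness payoff.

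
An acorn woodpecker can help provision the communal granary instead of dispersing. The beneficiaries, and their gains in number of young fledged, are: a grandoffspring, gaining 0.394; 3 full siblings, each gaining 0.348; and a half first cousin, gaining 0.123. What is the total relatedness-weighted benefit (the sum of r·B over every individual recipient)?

0.6281875

r to a grandoffspring = 0.25 (two parent–offspring links: r = (1/2)^2 = 1/4).
r to a full sibling = 0.5 (full sibs share both parents — two paths of length 2: r = 2·(1/2)^2 = 1/2).
r to a half first cousin = 0.0625 (half first cousins share one grandparent — one path of length 4: r = (1/2)^4 = 1/16).
Summing one r·B term per recipient: 1·0.25·0.394 + 3·0.5·0.348 + 1·0.0625·0.123 = 0.6281875.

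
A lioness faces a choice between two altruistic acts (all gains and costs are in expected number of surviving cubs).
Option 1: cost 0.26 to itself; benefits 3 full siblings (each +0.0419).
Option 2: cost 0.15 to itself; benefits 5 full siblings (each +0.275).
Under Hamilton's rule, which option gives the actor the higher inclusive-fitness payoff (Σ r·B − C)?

Option 1: r to a full sibling = 0.5.
Option 1: Σ r·B − C = (3·0.5·0.0419) − 0.26 = -0.19715.
Option 2: r to a full sibling = 0.5.
Option 2: Σ r·B − C = (5·0.5·0.275) − 0.15 = 0.5375.
Option 2 has the higher net inclusive-fitness payoff.

Option 2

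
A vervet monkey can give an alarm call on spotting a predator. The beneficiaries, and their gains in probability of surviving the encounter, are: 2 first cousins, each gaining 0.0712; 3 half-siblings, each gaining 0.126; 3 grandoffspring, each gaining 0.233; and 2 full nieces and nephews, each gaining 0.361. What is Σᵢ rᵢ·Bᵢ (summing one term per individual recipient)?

r to a first cousin = 0.125 (first cousins share one grandparent pair — two paths of length 4: r = 2·(1/2)^4 = 1/8).
r to a half-sibling = 0.25 (half-sibs share one parent — one path of length 2: r = (1/2)^2 = 1/4).
r to a grandoffspring = 0.25 (two parent–offspring links: r = (1/2)^2 = 1/4).
r to a full niece or nephew = 0.25 (full aunt/uncle↔niece/nephew: two paths of length 3 through the shared grandparent pair: r = 2·(1/2)^3 = 1/4).
Summing one r·B term per recipient: 2·0.125·0.0712 + 3·0.25·0.126 + 3·0.25·0.233 + 2·0.25·0.361 = 0.46755.

0.46755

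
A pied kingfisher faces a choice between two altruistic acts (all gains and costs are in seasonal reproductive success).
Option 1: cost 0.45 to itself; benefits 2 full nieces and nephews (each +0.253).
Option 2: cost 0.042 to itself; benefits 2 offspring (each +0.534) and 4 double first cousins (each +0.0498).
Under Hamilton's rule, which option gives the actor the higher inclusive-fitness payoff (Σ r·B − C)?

Option 1: r to a full niece or nephew = 0.25.
Option 1: Σ r·B − C = (2·0.25·0.253) − 0.45 = -0.3235.
Option 2: r to an offspring = 0.5.
Option 2: r to a double first cousin = 0.25.
Option 2: Σ r·B − C = (2·0.5·0.534 + 4·0.25·0.0498) − 0.042 = 0.5418.
Option 2 has the higher net inclusive-fitness payoff.

Option 2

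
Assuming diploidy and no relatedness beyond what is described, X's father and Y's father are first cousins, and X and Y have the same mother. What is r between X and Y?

With two independent routes of shared ancestry, r is the sum of the two contributions.
X and Y are related in two ways: second cousins through their fathers (r = 1/32) and half-sibs through their shared mother (r = 1/4).
r = 1/32 + 1/4 = 0.28125.

0.28125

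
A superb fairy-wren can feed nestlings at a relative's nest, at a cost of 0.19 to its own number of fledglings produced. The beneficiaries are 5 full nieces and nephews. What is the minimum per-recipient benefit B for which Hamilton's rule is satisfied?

r to a full niece or nephew = 0.25 (full aunt/uncle↔niece/nephew: two paths of length 3 through the shared grandparent pair: r = 2·(1/2)^3 = 1/4).
Hamilton's rule with n recipients of equal r: n·r·B > C, so B > C/(n·r) = 0.19/(5·0.25) = 0.152.

0.152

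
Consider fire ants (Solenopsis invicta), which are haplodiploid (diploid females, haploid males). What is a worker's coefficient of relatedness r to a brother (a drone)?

Her haploid brother carries none of their father's genes and a random half of their mother's genome; that half matches the maternal half of her own genome with probability 1/2: r = 1/2 · 1/2 = 1/4.

0.25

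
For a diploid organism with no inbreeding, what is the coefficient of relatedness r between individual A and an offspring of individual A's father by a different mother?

0.25

Each parent–offspring link contributes a factor of 1/2, and independent paths through distinct common ancestors add.
Half-sibs share one parent — one path of length 2: r = (1/2)^2 = 1/4.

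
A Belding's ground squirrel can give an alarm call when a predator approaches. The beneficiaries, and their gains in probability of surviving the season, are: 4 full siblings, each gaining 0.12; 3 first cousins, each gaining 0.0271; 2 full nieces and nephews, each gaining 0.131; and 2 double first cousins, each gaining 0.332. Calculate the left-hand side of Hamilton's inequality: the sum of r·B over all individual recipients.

0.4816625

r to a full sibling = 1/2 (full sibs share both parents — two paths of length 2: r = 2·(1/2)^2 = 1/2).
r to a first cousin = 1/8 (first cousins share one grandparent pair — two paths of length 4: r = 2·(1/2)^4 = 1/8).
r to a full niece or nephew = 1/4 (full aunt/uncle↔niece/nephew: two paths of length 3 through the shared grandparent pair: r = 2·(1/2)^3 = 1/4).
r to a double first cousin = 1/4 (double first cousins share both grandparent pairs — four paths of length 4: r = 4·(1/2)^4 = 1/4).
Summing one r·B term per recipient: 4·0.5·0.12 + 3·0.125·0.0271 + 2·0.25·0.131 + 2·0.25·0.332 = 0.4816625.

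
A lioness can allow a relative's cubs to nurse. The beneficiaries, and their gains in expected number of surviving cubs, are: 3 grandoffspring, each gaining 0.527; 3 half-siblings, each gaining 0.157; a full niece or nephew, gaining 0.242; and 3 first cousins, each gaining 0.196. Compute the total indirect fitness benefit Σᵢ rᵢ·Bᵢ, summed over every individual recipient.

r to a grandoffspring = 0.25 (two parent–offspring links: r = (1/2)^2 = 1/4).
r to a half-sibling = 1/4 (half-sibs share one parent — one path of length 2: r = (1/2)^2 = 1/4).
r to a full niece or nephew = 0.25 (full aunt/uncle↔niece/nephew: two paths of length 3 through the shared grandparent pair: r = 2·(1/2)^3 = 1/4).
r to a first cousin = 1/8 (first cousins share one grandparent pair — two paths of length 4: r = 2·(1/2)^4 = 1/8).
Summing one r·B term per recipient: 3·0.25·0.527 + 3·0.25·0.157 + 1·0.25·0.242 + 3·0.125·0.196 = 0.647.

0.647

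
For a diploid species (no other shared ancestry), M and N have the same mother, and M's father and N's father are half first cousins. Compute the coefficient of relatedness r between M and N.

Independent pedigree routes through distinct common ancestors add.
M and N are related in two ways: half-sibs through their shared mother (r = 1/4) and half second cousins through their fathers (r = 1/64).
r = 1/4 + 1/64 = 0.265625.

0.265625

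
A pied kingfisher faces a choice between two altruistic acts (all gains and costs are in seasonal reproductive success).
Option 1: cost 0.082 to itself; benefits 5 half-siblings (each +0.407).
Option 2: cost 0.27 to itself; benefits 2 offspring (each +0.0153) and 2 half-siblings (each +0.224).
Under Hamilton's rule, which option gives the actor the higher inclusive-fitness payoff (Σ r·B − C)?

Option 1

Option 1: r to a half-sibling = 0.25.
Option 1: Σ r·B − C = (5·0.25·0.407) − 0.082 = 0.42675.
Option 2: r to an offspring = 0.5.
Option 2: r to a half-sibling = 0.25.
Option 2: Σ r·B − C = (2·0.5·0.0153 + 2·0.25·0.224) − 0.27 = -0.1427.
Option 1 has the higher net inclusive-fitness payoff.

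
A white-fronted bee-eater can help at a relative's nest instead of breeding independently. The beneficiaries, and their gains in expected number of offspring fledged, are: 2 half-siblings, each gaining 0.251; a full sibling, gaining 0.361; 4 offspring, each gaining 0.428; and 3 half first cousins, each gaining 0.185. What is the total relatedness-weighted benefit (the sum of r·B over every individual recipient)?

r to a half-sibling = 1/4 (half-sibs share one parent — one path of length 2: r = (1/2)^2 = 1/4).
r to a full sibling = 0.5 (full sibs share both parents — two paths of length 2: r = 2·(1/2)^2 = 1/2).
r to an offspring = 1/2 (one parent–offspring link: r = (1/2)^1 = 1/2).
r to a half first cousin = 1/16 (half first cousins share one grandparent — one path of length 4: r = (1/2)^4 = 1/16).
Summing one r·B term per recipient: 2·0.25·0.251 + 1·0.5·0.361 + 4·0.5·0.428 + 3·0.0625·0.185 = 1.1966875.

1.1966875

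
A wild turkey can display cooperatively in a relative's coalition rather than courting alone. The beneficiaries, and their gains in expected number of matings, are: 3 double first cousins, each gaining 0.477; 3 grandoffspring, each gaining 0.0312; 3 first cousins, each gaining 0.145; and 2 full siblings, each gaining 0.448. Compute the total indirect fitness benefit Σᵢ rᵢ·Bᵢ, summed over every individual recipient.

r to a double first cousin = 0.25 (double first cousins share both grandparent pairs — four paths of length 4: r = 4·(1/2)^4 = 1/4).
r to a grandoffspring = 1/4 (two parent–offspring links: r = (1/2)^2 = 1/4).
r to a first cousin = 1/8 (first cousins share one grandparent pair — two paths of length 4: r = 2·(1/2)^4 = 1/8).
r to a full sibling = 1/2 (full sibs share both parents — two paths of length 2: r = 2·(1/2)^2 = 1/2).
Summing one r·B term per recipient: 3·0.25·0.477 + 3·0.25·0.0312 + 3·0.125·0.145 + 2·0.5·0.448 = 0.883525.

0.883525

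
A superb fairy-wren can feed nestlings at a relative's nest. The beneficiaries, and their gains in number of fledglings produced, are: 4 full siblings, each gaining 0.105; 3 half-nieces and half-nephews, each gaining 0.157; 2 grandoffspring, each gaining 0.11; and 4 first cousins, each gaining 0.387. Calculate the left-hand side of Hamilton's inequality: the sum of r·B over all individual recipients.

0.517375

r to a full sibling = 1/2 (full sibs share both parents — two paths of length 2: r = 2·(1/2)^2 = 1/2).
r to a half-niece or half-nephew = 0.125 (half-aunt/uncle↔niece/nephew: one path of length 3: r = (1/2)^3 = 1/8).
r to a grandoffspring = 1/4 (two parent–offspring links: r = (1/2)^2 = 1/4).
r to a first cousin = 0.125 (first cousins share one grandparent pair — two paths of length 4: r = 2·(1/2)^4 = 1/8).
Summing one r·B term per recipient: 4·0.5·0.105 + 3·0.125·0.157 + 2·0.25·0.11 + 4·0.125·0.387 = 0.517375.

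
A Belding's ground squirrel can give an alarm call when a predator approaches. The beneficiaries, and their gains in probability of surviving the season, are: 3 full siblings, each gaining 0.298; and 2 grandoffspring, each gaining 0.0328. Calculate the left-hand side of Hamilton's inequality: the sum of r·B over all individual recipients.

0.4634

r to a full sibling = 0.5 (full sibs share both parents — two paths of length 2: r = 2·(1/2)^2 = 1/2).
r to a grandoffspring = 1/4 (two parent–offspring links: r = (1/2)^2 = 1/4).
Summing one r·B term per recipient: 3·0.5·0.298 + 2·0.25·0.0328 = 0.4634.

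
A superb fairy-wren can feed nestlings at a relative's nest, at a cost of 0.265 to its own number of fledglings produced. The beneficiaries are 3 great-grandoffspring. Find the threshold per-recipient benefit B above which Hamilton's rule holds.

0.7067

r to a great-grandoffspring = 1/8 (three parent–offspring links: r = (1/2)^3 = 1/8).
Hamilton's rule with n recipients of equal r: n·r·B > C, so B > C/(n·r) = 0.265/(3·0.125) = 0.7067.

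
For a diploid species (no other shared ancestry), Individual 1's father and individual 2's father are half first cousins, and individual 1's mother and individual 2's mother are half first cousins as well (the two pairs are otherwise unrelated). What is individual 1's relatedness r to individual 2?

Wright's path rule: contributions from independent ancestry routes add.
Individual 1 and individual 2 are related in two ways: half second cousins through their fathers (r = 1/64) and half second cousins through their mothers (r = 1/64).
r = 1/64 + 1/64 = 0.03125.

0.03125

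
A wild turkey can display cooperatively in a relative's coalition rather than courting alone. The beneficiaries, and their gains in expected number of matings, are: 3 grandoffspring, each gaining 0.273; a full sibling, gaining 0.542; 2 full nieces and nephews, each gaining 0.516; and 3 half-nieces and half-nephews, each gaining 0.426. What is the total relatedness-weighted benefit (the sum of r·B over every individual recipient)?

0.8935

r to a grandoffspring = 0.25 (two parent–offspring links: r = (1/2)^2 = 1/4).
r to a full sibling = 0.5 (full sibs share both parents — two paths of length 2: r = 2·(1/2)^2 = 1/2).
r to a full niece or nephew = 1/4 (full aunt/uncle↔niece/nephew: two paths of length 3 through the shared grandparent pair: r = 2·(1/2)^3 = 1/4).
r to a half-niece or half-nephew = 1/8 (half-aunt/uncle↔niece/nephew: one path of length 3: r = (1/2)^3 = 1/8).
Summing one r·B term per recipient: 3·0.25·0.273 + 1·0.5·0.542 + 2·0.25·0.516 + 3·0.125·0.426 = 0.8935.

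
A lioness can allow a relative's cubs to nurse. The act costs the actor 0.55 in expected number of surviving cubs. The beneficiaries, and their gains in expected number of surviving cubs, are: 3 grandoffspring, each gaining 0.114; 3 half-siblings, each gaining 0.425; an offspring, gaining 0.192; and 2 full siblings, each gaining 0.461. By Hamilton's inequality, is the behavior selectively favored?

Yes

Hamilton's rule: the trait is favored when the sum of r·B over every recipient exceeds the actor's cost C.
r to a grandoffspring = 0.25 (two parent–offspring links: r = (1/2)^2 = 1/4).
r to a half-sibling = 1/4 (half-sibs share one parent — one path of length 2: r = (1/2)^2 = 1/4).
r to an offspring = 1/2 (one parent–offspring link: r = (1/2)^1 = 1/2).
r to a full sibling = 1/2 (full sibs share both parents — two paths of length 2: r = 2·(1/2)^2 = 1/2).
Summing one r·B term per recipient: 3·0.25·0.114 + 3·0.25·0.425 + 1·0.5·0.192 + 2·0.5·0.461 = 0.96125.
0.96125 > 0.55: the indirect benefit exceeds the cost.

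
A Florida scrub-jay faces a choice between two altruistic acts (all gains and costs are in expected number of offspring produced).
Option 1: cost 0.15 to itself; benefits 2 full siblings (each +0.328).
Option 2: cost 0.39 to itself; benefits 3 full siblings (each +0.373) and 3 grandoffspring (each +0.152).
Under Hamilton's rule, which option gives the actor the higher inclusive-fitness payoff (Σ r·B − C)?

Option 1: r to a full sibling = 0.5.
Option 1: Σ r·B − C = (2·0.5·0.328) − 0.15 = 0.178.
Option 2: r to a full sibling = 0.5.
Option 2: r to a grandoffspring = 0.25.
Option 2: Σ r·B − C = (3·0.5·0.373 + 3·0.25·0.152) − 0.39 = 0.2835.
Option 2 has the higher net inclusive-fitness payoff.

Option 2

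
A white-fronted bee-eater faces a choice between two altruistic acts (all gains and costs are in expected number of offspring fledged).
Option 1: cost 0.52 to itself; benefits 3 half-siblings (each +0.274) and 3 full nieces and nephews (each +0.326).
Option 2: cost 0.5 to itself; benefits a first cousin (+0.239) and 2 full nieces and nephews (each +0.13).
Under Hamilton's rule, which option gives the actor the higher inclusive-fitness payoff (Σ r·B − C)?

Option 1: r to a half-sibling = 0.25.
Option 1: r to a full niece or nephew = 0.25.
Option 1: Σ r·B − C = (3·0.25·0.274 + 3·0.25·0.326) − 0.52 = -0.07.
Option 2: r to a first cousin = 0.125.
Option 2: r to a full niece or nephew = 0.25.
Option 2: Σ r·B − C = (1·0.125·0.239 + 2·0.25·0.13) − 0.5 = -0.405125.
Option 1 has the higher net inclusive-fitness payoff.

Option 1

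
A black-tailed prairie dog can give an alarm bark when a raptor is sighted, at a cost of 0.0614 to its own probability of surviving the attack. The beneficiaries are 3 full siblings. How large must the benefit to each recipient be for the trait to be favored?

0.0409

r to a full sibling = 0.5 (full sibs share both parents — two paths of length 2: r = 2·(1/2)^2 = 1/2).
Hamilton's rule with n recipients of equal r: n·r·B > C, so B > C/(n·r) = 0.0614/(3·0.5) = 0.0409.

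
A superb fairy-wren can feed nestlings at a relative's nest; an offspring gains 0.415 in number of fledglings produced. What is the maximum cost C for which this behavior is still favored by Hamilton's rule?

0.2075

r to an offspring = 1/2 (one parent–offspring link: r = (1/2)^1 = 1/2).
Hamilton's rule: n·r·B > C, so the trait is favored while C < n·r·B = 1·0.5·0.415 = 0.2075.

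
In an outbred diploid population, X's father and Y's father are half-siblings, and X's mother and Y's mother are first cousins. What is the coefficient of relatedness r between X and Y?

0.09375

Independent pedigree routes through distinct common ancestors add.
X and Y are related in two ways: half first cousins through their fathers (r = 1/16) and second cousins through their mothers (r = 1/32).
r = 1/16 + 1/32 = 0.09375.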